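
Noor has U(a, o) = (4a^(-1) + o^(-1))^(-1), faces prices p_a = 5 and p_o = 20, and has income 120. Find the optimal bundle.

For CES with ρ = -1, MRS = (4/1)·(o/a)^2.
Tangency: set MRS = p_a/p_o = 5/20 = 0.25.
So (o/a)^2 = 1/16; taking the square root, o/a = 0.25, i.e. o = 0.25·a.
Substitute into the budget 5·a + 20·o = 120: 10·a = 120, so a* = 12 and o* = 0.25·12 = 3.

a* = 12, o* = 3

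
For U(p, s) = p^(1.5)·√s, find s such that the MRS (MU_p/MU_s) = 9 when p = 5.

s = 15

MU_p = 1.5·√p·√s and MU_s = 0.5·p^(1.5)·s^(-0.5).
MRS = MU_p/MU_s = (3)·s/p.
Substitute p = 5: MRS = s/(5/3). Setting s/(5/3) = 9 gives s = 9·(5/3) = 15.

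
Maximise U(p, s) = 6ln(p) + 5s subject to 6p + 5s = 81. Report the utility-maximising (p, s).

MU_p = 6/p, MU_s = 5.
MRS = 6/p ÷ 5.
Tangency: set MRS = p_p/p_s = 6/5 = 1.2.
MRS depends only on p: 1.2/p = 1.2 ⇒ p* = 1.2/1.2 = 1.
From the budget, 5·s = 81 − 6·1 = 75, so s* = 15.

p* = 1, s* = 15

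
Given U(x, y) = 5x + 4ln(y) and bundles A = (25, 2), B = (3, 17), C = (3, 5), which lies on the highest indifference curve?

Evaluate utility at each bundle:
U(A) = 127.773.
U(B) = 26.333.
U(C) = 21.438.
Highest utility is A, so A ≻ B ≻ C.

Bundle A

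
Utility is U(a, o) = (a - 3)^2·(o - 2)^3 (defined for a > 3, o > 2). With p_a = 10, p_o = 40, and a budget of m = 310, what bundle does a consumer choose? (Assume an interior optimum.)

a* = 11, o* = 5

MU_a = 2·(a−3)·(o−2)^3, MU_o = 3·(a−3)^2·(o−2)^2.
MRS = (2/3)·(o−2)/(a−3).
Tangency: set MRS = p_a/p_o = 10/40 = 0.25.
So (2/3)·(o − 2)/(a − 3) = 0.25, i.e. (o − 2) = 0.375·(a − 3).
Rewrite the budget in excess-of-subsistence terms: 10·(a − 3) + 40·(o − 2) = 310 − 10·3 − 40·2 = 200.
Substituting, 25·(a − 3) = 200, so a − 3 = 8 and a* = 11.
Then o − 2 = 0.375·8 = 3, so o* = 5.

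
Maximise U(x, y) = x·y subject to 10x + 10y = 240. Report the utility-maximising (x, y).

x* = 12, y* = 12

MU_x = y and MU_y = x.
MRS = MU_x/MU_y = y/x.
Tangency: set MRS = p_x/p_y = 10/10 = 1.
So y/x = 1, i.e. y = x.
Substitute into the budget 10·x + 10·y = 240: 20·x = 240, so x* = 12.
Then y* = 12.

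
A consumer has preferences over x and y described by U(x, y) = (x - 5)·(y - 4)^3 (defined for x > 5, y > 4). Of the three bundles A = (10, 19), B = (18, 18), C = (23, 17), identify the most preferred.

Evaluate utility at each bundle:
U(A) = 16875.
U(B) = 35672.
U(C) = 39546.
Highest utility is C, so C ≻ B ≻ A.

Bundle C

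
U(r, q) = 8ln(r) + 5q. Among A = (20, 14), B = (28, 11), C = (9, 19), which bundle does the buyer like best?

Bundle C

Evaluate utility at each bundle:
U(A) = 93.966.
U(B) = 81.658.
U(C) = 112.578.
Highest utility is C, so C ≻ A ≻ B.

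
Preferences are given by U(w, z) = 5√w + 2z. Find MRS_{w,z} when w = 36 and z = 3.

MRS = 5/24

MU_w = 5/(2√w), MU_z = 2.
MRS = 5/(2√w) ÷ 2.
At (36, 3): MRS = 5/24.
The indifference curve has slope −5/24 at this bundle.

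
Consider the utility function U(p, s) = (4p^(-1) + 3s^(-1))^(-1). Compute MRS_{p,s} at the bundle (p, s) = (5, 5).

MRS = 4/3

For CES with ρ = -1, MRS = (4/3)·(s/p)^2.
At (5, 5): MRS = 4/3.
That is, one extra unit of p is worth 4/3 units of s at the margin.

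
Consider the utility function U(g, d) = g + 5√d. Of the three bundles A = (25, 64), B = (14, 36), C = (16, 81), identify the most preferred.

Bundle A

Evaluate utility at each bundle:
U(A) = 65.000.
U(B) = 44.000.
U(C) = 61.000.
Highest utility is A, so A ≻ C ≻ B.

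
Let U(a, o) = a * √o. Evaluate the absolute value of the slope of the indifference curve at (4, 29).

MRS = 14.5

MU_a = √o and MU_o = 0.5·a·o^(-0.5).
MRS = MU_a/MU_o = (2)·o/a.
At (4, 29): MRS = 14.5.
So at (4, 29) the consumer would give up 14.5 units of o for one more unit of a.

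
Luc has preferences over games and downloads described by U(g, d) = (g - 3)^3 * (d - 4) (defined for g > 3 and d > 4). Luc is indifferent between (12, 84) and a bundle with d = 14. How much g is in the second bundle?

U(12, 84) = 58320.
Set U(g, 14) = 58320 and solve.
With d = 14: (14 − 4) = 10, so (g − 3)^3 = 58320/10 = 5832.
Taking the cube root (with g > 3): g − 3 = 18, so g = 21.
Check: U(21, 14) = 58320.

g = 21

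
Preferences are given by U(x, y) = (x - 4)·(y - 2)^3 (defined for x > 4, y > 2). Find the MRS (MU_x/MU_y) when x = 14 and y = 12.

MRS = 1/3

MU_x = (y−2)^3, MU_y = 3·(x−4)·(y−2)^2.
MRS = (1/3)·(y−2)/(x−4).
At (14, 12): MRS = 1/3.
That is, one extra unit of x is worth 1/3 units of y at the margin.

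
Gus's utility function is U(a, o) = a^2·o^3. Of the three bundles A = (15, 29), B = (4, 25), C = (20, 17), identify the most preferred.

Evaluate utility at each bundle:
U(A) = 5487525.
U(B) = 250000.
U(C) = 1965200.
Highest utility is A, so A ≻ C ≻ B.

Bundle A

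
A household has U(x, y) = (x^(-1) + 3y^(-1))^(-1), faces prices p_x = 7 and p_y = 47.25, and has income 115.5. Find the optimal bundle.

x* = 3, y* = 2

For CES with ρ = -1, MRS = (1/3)·(y/x)^2.
Tangency: set MRS = p_x/p_y = 7/47.25 = 4/27.
So (y/x)^2 = 4/9; taking the square root, y/x = 2/3, i.e. y = (2/3)·x.
Substitute into the budget 7·x + 47.25·y = 115.5: 38.5·x = 115.5, so x* = 3 and y* = (2/3)·3 = 2.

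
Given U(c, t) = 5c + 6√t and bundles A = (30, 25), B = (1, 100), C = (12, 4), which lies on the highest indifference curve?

Bundle A

Evaluate utility at each bundle:
U(A) = 180.000.
U(B) = 65.000.
U(C) = 72.000.
Highest utility is A, so A ≻ C ≻ B.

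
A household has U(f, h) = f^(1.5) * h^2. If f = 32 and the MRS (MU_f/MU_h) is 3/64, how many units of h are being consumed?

MU_f = 1.5·√f·h^2 and MU_h = 2·f^(1.5)·h.
MRS = MU_f/MU_h = (0.75)·h/f.
Substitute f = 32: MRS = h/(128/3). Setting h/(128/3) = 3/64 gives h = (3/64)·(128/3) = 2.

h = 2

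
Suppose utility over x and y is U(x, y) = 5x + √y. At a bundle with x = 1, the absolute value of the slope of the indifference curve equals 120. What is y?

y = 144

MU_x = 5, MU_y = 1/(2√y).
MRS = 5 ÷ (1/(2√y)).
MRS depends only on y: 10·√y = 120 ⇒ √y = 120/10 = 12 ⇒ y = 144.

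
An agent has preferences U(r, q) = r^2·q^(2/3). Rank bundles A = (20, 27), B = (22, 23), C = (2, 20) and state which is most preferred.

Evaluate utility at each bundle:
U(A) = 3600.000.
U(B) = 3914.388.
U(C) = 29.472.
Highest utility is B, so B ≻ A ≻ C.

Bundle B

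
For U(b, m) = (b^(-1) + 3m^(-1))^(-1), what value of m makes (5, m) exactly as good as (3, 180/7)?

m = 12

U depends on (b, m) only through S = b^(-1) + 3m^(-1), so equal utility means equal S. At (3, 180/7): S = 0.45.
With b = 5: 5^(-1) = 0.2, so 3m^(-1) = 0.45 − 0.2 = 0.25, i.e. m^(-1) = 1/12.
Hence m = 1/(1/12) = 12.
Check: U(5, 12) = 2.2222.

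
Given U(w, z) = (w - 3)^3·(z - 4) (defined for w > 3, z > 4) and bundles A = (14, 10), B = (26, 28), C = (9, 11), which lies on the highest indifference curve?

Evaluate utility at each bundle:
U(A) = 7986.
U(B) = 292008.
U(C) = 1512.
Highest utility is B, so B ≻ A ≻ C.

Bundle B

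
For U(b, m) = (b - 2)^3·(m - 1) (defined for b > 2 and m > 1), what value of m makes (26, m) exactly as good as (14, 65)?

U(14, 65) = 110592.
Set U(26, m) = 110592 and solve.
With b = 26: (26 − 2)^3 = 13824, so (m − 1) = 110592/13824 = 8.
So m = 1 + 8 = 9.
Check: U(26, 9) = 110592.

m = 9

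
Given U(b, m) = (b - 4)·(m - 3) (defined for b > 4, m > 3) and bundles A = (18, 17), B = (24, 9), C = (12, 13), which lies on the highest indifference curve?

Bundle A

Evaluate utility at each bundle:
U(A) = 196.
U(B) = 120.
U(C) = 80.
Highest utility is A, so A ≻ B ≻ C.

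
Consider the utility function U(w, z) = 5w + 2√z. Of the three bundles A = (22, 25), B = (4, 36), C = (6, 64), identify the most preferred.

Evaluate utility at each bundle:
U(A) = 120.000.
U(B) = 32.000.
U(C) = 46.000.
Highest utility is A, so A ≻ C ≻ B.

Bundle A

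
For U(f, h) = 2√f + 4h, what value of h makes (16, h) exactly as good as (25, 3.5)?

h = 4

U(25, 3.5) = 24.
Set U(16, h) = 24 and solve.
With f = 16: √16 = 4, so 4h = 24 − 2·4 = 16 and h = 4.
Check: U(16, 4) = 24.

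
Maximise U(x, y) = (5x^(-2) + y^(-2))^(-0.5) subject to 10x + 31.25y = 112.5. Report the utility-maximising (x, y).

x* = 5, y* = 2

For CES with ρ = -2, MRS = (5/1)·(y/x)^3.
Tangency: set MRS = p_x/p_y = 10/31.25 = 8/25.
So (y/x)^3 = 8/125; taking the cube root, y/x = 0.4, i.e. y = 0.4·x.
Substitute into the budget 10·x + 31.25·y = 112.5: 22.5·x = 112.5, so x* = 5 and y* = 0.4·5 = 2.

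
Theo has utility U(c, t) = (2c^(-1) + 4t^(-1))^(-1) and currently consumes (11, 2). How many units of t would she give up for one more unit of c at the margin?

MRS = 2/121

For CES with ρ = -1, MRS = (2/4)·(t/c)^2.
At (11, 2): MRS = 2/121.
That is, one extra unit of c is worth 2/121 units of t at the margin.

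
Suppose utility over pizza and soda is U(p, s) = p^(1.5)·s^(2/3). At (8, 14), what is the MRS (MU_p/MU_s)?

MU_p = 1.5·√p·s^(2/3) and MU_s = 2/3·p^(1.5)·s^(-1/3).
MRS = MU_p/MU_s = (2.25)·s/p.
At (8, 14): MRS = 63/16.
That is, one extra unit of p is worth 63/16 units of s at the margin.

MRS = 63/16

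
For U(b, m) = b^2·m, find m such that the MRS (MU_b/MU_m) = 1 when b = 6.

MU_b = 2·b·m and MU_m = b^2.
MRS = MU_b/MU_m = (2/1)·m/b.
Substitute b = 6: MRS = m/3. Setting m/3 = 1 gives m = 1·3 = 3.

m = 3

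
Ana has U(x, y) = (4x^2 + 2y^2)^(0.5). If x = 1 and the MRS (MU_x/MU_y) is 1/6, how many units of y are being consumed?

y = 12

For CES with ρ = 2, MRS = (4/2)·(y/x)^(-1).
Setting (4/2)·(y/1)^(-1) = 1/6 gives (y/1)^(-1) = 1/12, so y/1 = 12 and y = 12.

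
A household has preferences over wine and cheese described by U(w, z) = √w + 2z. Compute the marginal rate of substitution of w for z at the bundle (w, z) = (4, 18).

MRS = 0.125

MU_w = 1/(2√w), MU_z = 2.
MRS = 1/(2√w) ÷ 2.
At (4, 18): MRS = 0.125.
The indifference curve has slope −0.125 at this bundle.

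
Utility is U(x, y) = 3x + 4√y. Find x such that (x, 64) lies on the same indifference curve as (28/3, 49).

x = 8

U(28/3, 49) = 56.
Set U(x, 64) = 56 and solve.
With y = 64: √64 = 8, so 3x = 56 − 4·8 = 24 and x = 8.
Check: U(8, 64) = 56.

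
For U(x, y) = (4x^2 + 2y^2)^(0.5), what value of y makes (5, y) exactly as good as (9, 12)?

y = 16

U depends on (x, y) only through S = 4x^2 + 2y^2, so equal utility means equal S. At (9, 12): S = 612.
With x = 5: 4·5^2 = 100, so 2y^2 = 612 − 100 = 512, i.e. y^2 = 256.
Hence y = √256 = 16.
Check: U(5, 16) = 24.7386.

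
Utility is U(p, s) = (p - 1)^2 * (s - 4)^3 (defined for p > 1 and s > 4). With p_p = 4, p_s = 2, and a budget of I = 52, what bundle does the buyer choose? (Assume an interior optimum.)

MU_p = 2·(p−1)·(s−4)^3, MU_s = 3·(p−1)^2·(s−4)^2.
MRS = (2/3)·(s−4)/(p−1).
Tangency: set MRS = p_p/p_s = 4/2 = 2.
So (2/3)·(s − 4)/(p − 1) = 2, i.e. (s − 4) = 3·(p − 1).
Rewrite the budget in excess-of-subsistence terms: 4·(p − 1) + 2·(s − 4) = 52 − 4·1 − 2·4 = 40.
Substituting, 10·(p − 1) = 40, so p − 1 = 4 and p* = 5.
Then s − 4 = 3·4 = 12, so s* = 16.

p* = 5, s* = 16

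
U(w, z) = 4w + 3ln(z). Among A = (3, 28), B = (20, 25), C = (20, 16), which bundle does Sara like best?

Bundle B

Evaluate utility at each bundle:
U(A) = 21.997.
U(B) = 89.657.
U(C) = 88.318.
Highest utility is B, so B ≻ C ≻ A.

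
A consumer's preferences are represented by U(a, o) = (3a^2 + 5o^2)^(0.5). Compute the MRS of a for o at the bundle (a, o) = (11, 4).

For CES with ρ = 2, MRS = (3/5)·(o/a)^(-1).
At (11, 4): MRS = 1.65.
So at (11, 4) the consumer would give up 1.65 units of o for one more unit of a.

MRS = 1.65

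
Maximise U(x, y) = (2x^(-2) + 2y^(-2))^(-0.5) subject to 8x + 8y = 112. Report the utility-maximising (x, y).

For CES with ρ = -2, MRS = (y/x)^3.
Tangency: set MRS = p_x/p_y = 8/8 = 1.
So (y/x)^3 = 1; taking the cube root, y/x = 1, i.e. y = x.
Substitute into the budget 8·x + 8·y = 112: 16·x = 112, so x* = 7 and y* = 7.

x* = 7, y* = 7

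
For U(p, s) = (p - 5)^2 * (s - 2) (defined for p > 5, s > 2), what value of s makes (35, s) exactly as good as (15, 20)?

s = 4

U(15, 20) = 1800.
Set U(35, s) = 1800 and solve.
With p = 35: (35 − 5)^2 = 900, so (s − 2) = 1800/900 = 2.
So s = 2 + 2 = 4.
Check: U(35, 4) = 1800.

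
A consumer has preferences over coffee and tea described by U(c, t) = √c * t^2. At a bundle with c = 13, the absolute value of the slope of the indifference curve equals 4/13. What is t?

MU_c = 0.5·c^(-0.5)·t^2 and MU_t = 2·√c·t.
MRS = MU_c/MU_t = (0.25)·t/c.
Substitute c = 13: MRS = t/52. Setting t/52 = 4/13 gives t = (4/13)·52 = 16.

t = 16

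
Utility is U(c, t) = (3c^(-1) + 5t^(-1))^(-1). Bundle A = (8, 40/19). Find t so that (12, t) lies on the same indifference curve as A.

U depends on (c, t) only through S = 3c^(-1) + 5t^(-1), so equal utility means equal S. At (8, 40/19): S = 2.75.
With c = 12: 3·12^(-1) = 0.25, so 5t^(-1) = 2.75 − 0.25 = 2.5, i.e. t^(-1) = 0.5.
Hence t = 1/0.5 = 2.
Check: U(12, 2) = 0.3636.

t = 2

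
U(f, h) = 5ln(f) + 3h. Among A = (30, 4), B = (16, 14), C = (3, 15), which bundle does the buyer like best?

Evaluate utility at each bundle:
U(A) = 29.006.
U(B) = 55.863.
U(C) = 50.493.
Highest utility is B, so B ≻ C ≻ A.

Bundle B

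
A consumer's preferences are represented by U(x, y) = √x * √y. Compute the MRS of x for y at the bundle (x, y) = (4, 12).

MRS = 3

MU_x = 0.5·x^(-0.5)·√y and MU_y = 0.5·√x·y^(-0.5).
MRS = MU_x/MU_y = y/x.
At (4, 12): MRS = 3.
So at (4, 12) the consumer would give up 3 units of y for one more unit of x.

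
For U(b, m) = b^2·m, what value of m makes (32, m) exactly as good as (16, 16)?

m = 4

U(16, 16) = 4096.
Set U(32, m) = 4096 and solve.
With b = 32: 32^2 = 1024, so m = 4096/1024 = 4.
Check: U(32, 4) = 4096.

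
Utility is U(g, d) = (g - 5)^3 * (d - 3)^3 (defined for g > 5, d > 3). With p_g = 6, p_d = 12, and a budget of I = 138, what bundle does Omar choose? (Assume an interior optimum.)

g* = 11, d* = 6

MU_g = 3·(g−5)^2·(d−3)^3, MU_d = 3·(g−5)^3·(d−3)^2.
MRS = (d−3)/(g−5).
Tangency: set MRS = p_g/p_d = 6/12 = 0.5.
So (d − 3)/(g − 5) = 0.5, i.e. (d − 3) = 0.5·(g − 5).
Rewrite the budget in excess-of-subsistence terms: 6·(g − 5) + 12·(d − 3) = 138 − 6·5 − 12·3 = 72.
Substituting, 12·(g − 5) = 72, so g − 5 = 6 and g* = 11.
Then d − 3 = 0.5·6 = 3, so d* = 6.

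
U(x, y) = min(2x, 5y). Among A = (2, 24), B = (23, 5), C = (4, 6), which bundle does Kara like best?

Evaluate utility at each bundle:
U(A) = 4.
U(B) = 25.
U(C) = 8.
Highest utility is B, so B ≻ C ≻ A.

Bundle B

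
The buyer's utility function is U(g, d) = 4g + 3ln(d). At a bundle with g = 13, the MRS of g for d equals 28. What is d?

d = 21

MU_g = 4, MU_d = 3/d.
MRS = 4 ÷ (3/d).
MRS depends only on d: (4/3)·d = 28 ⇒ d = 28/(4/3) = 21.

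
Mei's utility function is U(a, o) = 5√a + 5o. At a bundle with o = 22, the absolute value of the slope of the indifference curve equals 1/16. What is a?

MU_a = 5/(2√a), MU_o = 5.
MRS = 5/(2√a) ÷ 5.
MRS depends only on a: 0.5/√a = 1/16 ⇒ √a = 0.5/(1/16) = 8 ⇒ a = 64.

a = 64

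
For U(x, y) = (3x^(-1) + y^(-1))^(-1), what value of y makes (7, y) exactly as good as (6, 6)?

U depends on (x, y) only through S = 3x^(-1) + y^(-1), so equal utility means equal S. At (6, 6): S = 2/3.
With x = 7: 3·7^(-1) = 3/7, so y^(-1) = 2/3 − 3/7 = 5/21.
Hence y = 1/(5/21) = 4.2.
Check: U(7, 4.2) = 1.5.

y = 4.2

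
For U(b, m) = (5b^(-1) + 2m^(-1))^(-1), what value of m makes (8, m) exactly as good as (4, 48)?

m = 3

U depends on (b, m) only through S = 5b^(-1) + 2m^(-1), so equal utility means equal S. At (4, 48): S = 31/24.
With b = 8: 5·8^(-1) = 0.625, so 2m^(-1) = 31/24 − 0.625 = 2/3, i.e. m^(-1) = 1/3.
Hence m = 1/(1/3) = 3.
Check: U(8, 3) = 0.7742.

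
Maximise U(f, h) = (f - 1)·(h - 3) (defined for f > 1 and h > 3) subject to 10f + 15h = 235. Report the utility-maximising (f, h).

MU_f = (h−3), MU_h = (f−1).
MRS = (h−3)/(f−1).
Tangency: set MRS = p_f/p_h = 10/15 = 2/3.
So (h − 3)/(f − 1) = 2/3, i.e. (h − 3) = (2/3)·(f − 1).
Rewrite the budget in excess-of-subsistence terms: 10·(f − 1) + 15·(h − 3) = 235 − 10·1 − 15·3 = 180.
Substituting, 20·(f − 1) = 180, so f − 1 = 9 and f* = 10.
Then h − 3 = (2/3)·9 = 6, so h* = 9.

f* = 10, h* = 9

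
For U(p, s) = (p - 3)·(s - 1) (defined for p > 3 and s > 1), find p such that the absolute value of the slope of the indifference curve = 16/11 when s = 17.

MU_p = (s−1), MU_s = (p−3).
MRS = (s−1)/(p−3).
Substitute s = 17: MRS = 16/(p − 3). Setting this equal to 16/11 gives p − 3 = 16/(16/11) = 11, so p = 14.

p = 14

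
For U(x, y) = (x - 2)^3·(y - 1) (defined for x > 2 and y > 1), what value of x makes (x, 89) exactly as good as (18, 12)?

x = 10

U(18, 12) = 45056.
Set U(x, 89) = 45056 and solve.
With y = 89: (89 − 1) = 88, so (x − 2)^3 = 45056/88 = 512.
Taking the cube root (with x > 2): x − 2 = 8, so x = 10.
Check: U(10, 89) = 45056.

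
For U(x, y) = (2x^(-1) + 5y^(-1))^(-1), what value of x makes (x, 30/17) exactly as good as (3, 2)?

U depends on (x, y) only through S = 2x^(-1) + 5y^(-1), so equal utility means equal S. At (3, 2): S = 19/6.
With y = 30/17: 5·(30/17)^(-1) = 17/6, so 2x^(-1) = 19/6 − 17/6 = 1/3, i.e. x^(-1) = 1/6.
Hence x = 1/(1/6) = 6.
Check: U(6, 30/17) = 0.3158.

x = 6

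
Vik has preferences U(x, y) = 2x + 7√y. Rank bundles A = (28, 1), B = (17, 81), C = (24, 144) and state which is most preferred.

Evaluate utility at each bundle:
U(A) = 63.000.
U(B) = 97.000.
U(C) = 132.000.
Highest utility is C, so C ≻ B ≻ A.

Bundle C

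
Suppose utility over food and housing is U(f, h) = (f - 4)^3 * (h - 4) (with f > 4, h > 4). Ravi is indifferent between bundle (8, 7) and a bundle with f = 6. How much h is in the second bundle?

h = 28

U(8, 7) = 192.
Set U(6, h) = 192 and solve.
With f = 6: (6 − 4)^3 = 8, so (h − 4) = 192/8 = 24.
So h = 4 + 24 = 28.
Check: U(6, 28) = 192.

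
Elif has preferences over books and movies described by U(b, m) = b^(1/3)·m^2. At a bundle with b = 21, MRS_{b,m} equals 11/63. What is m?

m = 22

MU_b = 1/3·b^(-2/3)·m^2 and MU_m = 2·b^(1/3)·m.
MRS = MU_b/MU_m = (1/6)·m/b.
Substitute b = 21: MRS = m/126. Setting m/126 = 11/63 gives m = (11/63)·126 = 22.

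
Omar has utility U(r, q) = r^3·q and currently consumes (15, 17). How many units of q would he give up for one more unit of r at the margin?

MU_r = 3·r^2·q and MU_q = r^3.
MRS = MU_r/MU_q = (3/1)·q/r.
At (15, 17): MRS = 3.4.
That is, one extra unit of r is worth 3.4 units of q at the margin.

MRS = 3.4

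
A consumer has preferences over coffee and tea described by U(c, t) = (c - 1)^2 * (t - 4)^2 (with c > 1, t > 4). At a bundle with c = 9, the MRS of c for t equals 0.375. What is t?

t = 7

MU_c = 2·(c−1)·(t−4)^2, MU_t = 2·(c−1)^2·(t−4).
MRS = (t−4)/(c−1).
Substitute c = 9: MRS = (t − 4)/8. Setting this equal to 0.375 gives t − 4 = 0.375·8 = 3, so t = 7.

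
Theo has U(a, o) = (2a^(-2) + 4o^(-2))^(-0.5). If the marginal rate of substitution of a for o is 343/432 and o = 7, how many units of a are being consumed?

For CES with ρ = -2, MRS = (2/4)·(o/a)^3.
Setting (2/4)·(7/a)^3 = 343/432 gives (7/a)^3 = 343/216, so 7/a = 7/6 and a = 6.

a = 6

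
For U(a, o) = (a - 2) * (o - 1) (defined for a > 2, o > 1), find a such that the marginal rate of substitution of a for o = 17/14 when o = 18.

MU_a = (o−1), MU_o = (a−2).
MRS = (o−1)/(a−2).
Substitute o = 18: MRS = 17/(a − 2). Setting this equal to 17/14 gives a − 2 = 17/(17/14) = 14, so a = 16.

a = 16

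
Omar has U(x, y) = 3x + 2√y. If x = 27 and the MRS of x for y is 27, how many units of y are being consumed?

y = 81

MU_x = 3, MU_y = 2/(2√y).
MRS = 3 ÷ (2/(2√y)).
MRS depends only on y: 3·√y = 27 ⇒ √y = 27/3 = 9 ⇒ y = 81.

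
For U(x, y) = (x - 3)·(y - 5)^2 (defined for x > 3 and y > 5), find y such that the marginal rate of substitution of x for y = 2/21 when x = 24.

y = 9

MU_x = (y−5)^2, MU_y = 2·(x−3)·(y−5).
MRS = (1/2)·(y−5)/(x−3).
Substitute x = 24: MRS = (y − 5)/42. Setting this equal to 2/21 gives y − 5 = (2/21)·42 = 4, so y = 9.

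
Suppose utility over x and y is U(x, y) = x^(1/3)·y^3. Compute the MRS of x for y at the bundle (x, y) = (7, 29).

MU_x = 1/3·x^(-2/3)·y^3 and MU_y = 3·x^(1/3)·y^2.
MRS = MU_x/MU_y = (1/9)·y/x.
At (7, 29): MRS = 29/63.
That is, one extra unit of x is worth 29/63 units of y at the margin.

MRS = 29/63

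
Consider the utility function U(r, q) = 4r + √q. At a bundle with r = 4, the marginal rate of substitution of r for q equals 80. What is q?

q = 100

MU_r = 4, MU_q = 1/(2√q).
MRS = 4 ÷ (1/(2√q)).
MRS depends only on q: 8·√q = 80 ⇒ √q = 80/8 = 10 ⇒ q = 100.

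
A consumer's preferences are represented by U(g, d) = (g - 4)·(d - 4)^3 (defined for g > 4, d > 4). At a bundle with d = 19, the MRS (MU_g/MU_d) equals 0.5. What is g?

MU_g = (d−4)^3, MU_d = 3·(g−4)·(d−4)^2.
MRS = (1/3)·(d−4)/(g−4).
Substitute d = 19: MRS = 5/(g − 4). Setting this equal to 0.5 gives g − 4 = 5/0.5 = 10, so g = 14.

g = 14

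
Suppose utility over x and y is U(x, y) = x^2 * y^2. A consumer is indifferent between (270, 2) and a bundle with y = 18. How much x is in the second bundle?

U(270, 2) = 291600.
Set U(x, 18) = 291600 and solve.
With y = 18: 18^2 = 324, so x^2 = 291600/324 = 900; taking the square root, x = 30.
Check: U(30, 18) = 291600.

x = 30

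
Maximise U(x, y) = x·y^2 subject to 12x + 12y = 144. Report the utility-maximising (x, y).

MU_x = y^2 and MU_y = 2·x·y.
MRS = MU_x/MU_y = (1/2)·y/x.
Tangency: set MRS = p_x/p_y = 12/12 = 1.
So (1/2)·y/x = 1, i.e. y = 2·x.
Substitute into the budget 12·x + 12·y = 144: 36·x = 144, so x* = 4.
Then y* = 2·4 = 8.

x* = 4, y* = 8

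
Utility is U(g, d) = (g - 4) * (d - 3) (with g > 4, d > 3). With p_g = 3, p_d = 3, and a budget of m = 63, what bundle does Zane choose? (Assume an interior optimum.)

MU_g = (d−3), MU_d = (g−4).
MRS = (d−3)/(g−4).
Tangency: set MRS = p_g/p_d = 3/3 = 1.
So (d − 3)/(g − 4) = 1, i.e. (d − 3) = (g − 4).
Rewrite the budget in excess-of-subsistence terms: 3·(g − 4) + 3·(d − 3) = 63 − 3·4 − 3·3 = 42.
Substituting, 6·(g − 4) = 42, so g − 4 = 7 and g* = 11.
Then d − 3 = 7, so d* = 10.

g* = 11, d* = 10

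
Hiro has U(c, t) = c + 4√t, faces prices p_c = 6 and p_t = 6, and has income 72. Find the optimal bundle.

MU_c = 1, MU_t = 4/(2√t).
MRS = 1 ÷ (4/(2√t)).
Tangency: set MRS = p_c/p_t = 6/6 = 1.
MRS depends only on t: 0.5·√t = 1 ⇒ √t = 1/0.5 = 2 ⇒ t* = 4.
From the budget, 6·c = 72 − 6·4 = 48, so c* = 8.

c* = 8, t* = 4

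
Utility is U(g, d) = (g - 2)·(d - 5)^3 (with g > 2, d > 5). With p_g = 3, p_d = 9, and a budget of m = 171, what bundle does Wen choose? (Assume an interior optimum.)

g* = 12, d* = 15

MU_g = (d−5)^3, MU_d = 3·(g−2)·(d−5)^2.
MRS = (1/3)·(d−5)/(g−2).
Tangency: set MRS = p_g/p_d = 3/9 = 1/3.
So (1/3)·(d − 5)/(g − 2) = 1/3, i.e. (d − 5) = (g − 2).
Rewrite the budget in excess-of-subsistence terms: 3·(g − 2) + 9·(d − 5) = 171 − 3·2 − 9·5 = 120.
Substituting, 12·(g − 2) = 120, so g − 2 = 10 and g* = 12.
Then d − 5 = 10, so d* = 15.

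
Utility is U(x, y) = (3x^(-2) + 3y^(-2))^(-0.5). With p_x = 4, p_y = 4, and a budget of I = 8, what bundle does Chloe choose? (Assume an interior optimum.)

x* = 1, y* = 1

For CES with ρ = -2, MRS = (y/x)^3.
Tangency: set MRS = p_x/p_y = 4/4 = 1.
So (y/x)^3 = 1; taking the cube root, y/x = 1, i.e. y = x.
Substitute into the budget 4·x + 4·y = 8: 8·x = 8, so x* = 1 and y* = 1.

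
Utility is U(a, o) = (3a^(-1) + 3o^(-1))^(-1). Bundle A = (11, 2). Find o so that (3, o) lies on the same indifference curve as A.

U depends on (a, o) only through S = 3a^(-1) + 3o^(-1), so equal utility means equal S. At (11, 2): S = 39/22.
With a = 3: 3·3^(-1) = 1, so 3o^(-1) = 39/22 − 1 = 17/22, i.e. o^(-1) = 17/66.
Hence o = 1/(17/66) = 66/17.
Check: U(3, 66/17) = 0.5641.

o = 66/17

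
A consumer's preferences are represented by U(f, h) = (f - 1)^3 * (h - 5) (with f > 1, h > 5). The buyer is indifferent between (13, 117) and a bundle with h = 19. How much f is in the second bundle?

f = 25

U(13, 117) = 193536.
Set U(f, 19) = 193536 and solve.
With h = 19: (19 − 5) = 14, so (f − 1)^3 = 193536/14 = 13824.
Taking the cube root (with f > 1): f − 1 = 24, so f = 25.
Check: U(25, 19) = 193536.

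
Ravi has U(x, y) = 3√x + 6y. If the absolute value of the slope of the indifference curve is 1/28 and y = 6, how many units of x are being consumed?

MU_x = 3/(2√x), MU_y = 6.
MRS = 3/(2√x) ÷ 6.
MRS depends only on x: 0.25/√x = 1/28 ⇒ √x = 0.25/(1/28) = 7 ⇒ x = 49.

x = 49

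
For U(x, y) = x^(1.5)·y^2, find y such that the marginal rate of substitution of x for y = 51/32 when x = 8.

MU_x = 1.5·√x·y^2 and MU_y = 2·x^(1.5)·y.
MRS = MU_x/MU_y = (0.75)·y/x.
Substitute x = 8: MRS = y/(32/3). Setting y/(32/3) = 51/32 gives y = (51/32)·(32/3) = 17.

y = 17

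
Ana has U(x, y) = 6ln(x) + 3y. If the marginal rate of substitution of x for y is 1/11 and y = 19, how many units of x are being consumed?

MU_x = 6/x, MU_y = 3.
MRS = 6/x ÷ 3.
MRS depends only on x: 2/x = 1/11 ⇒ x = 2/(1/11) = 22.

x = 22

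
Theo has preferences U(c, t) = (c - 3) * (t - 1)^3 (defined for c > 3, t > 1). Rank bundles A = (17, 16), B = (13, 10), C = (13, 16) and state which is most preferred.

Bundle A

Evaluate utility at each bundle:
U(A) = 47250.
U(B) = 7290.
U(C) = 33750.
Highest utility is A, so A ≻ C ≻ B.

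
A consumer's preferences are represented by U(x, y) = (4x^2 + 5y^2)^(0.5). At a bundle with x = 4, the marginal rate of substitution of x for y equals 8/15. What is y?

For CES with ρ = 2, MRS = (4/5)·(y/x)^(-1).
Setting (4/5)·(y/4)^(-1) = 8/15 gives (y/4)^(-1) = 2/3, so y/4 = 1.5 and y = 6.

y = 6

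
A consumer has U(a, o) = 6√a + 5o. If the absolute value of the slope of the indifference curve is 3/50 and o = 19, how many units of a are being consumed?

MU_a = 6/(2√a), MU_o = 5.
MRS = 6/(2√a) ÷ 5.
MRS depends only on a: 0.6/√a = 3/50 ⇒ √a = 0.6/(3/50) = 10 ⇒ a = 100.

a = 100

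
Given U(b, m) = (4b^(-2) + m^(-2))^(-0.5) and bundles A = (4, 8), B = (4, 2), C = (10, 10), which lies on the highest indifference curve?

Bundle C

Evaluate utility at each bundle:
U(A) = 1.940.
U(B) = 1.414.
U(C) = 4.472.
Highest utility is C, so C ≻ A ≻ B.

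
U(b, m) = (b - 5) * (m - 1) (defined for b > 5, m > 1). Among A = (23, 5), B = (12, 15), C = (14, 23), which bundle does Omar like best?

Evaluate utility at each bundle:
U(A) = 72.
U(B) = 98.
U(C) = 198.
Highest utility is C, so C ≻ B ≻ A.

Bundle C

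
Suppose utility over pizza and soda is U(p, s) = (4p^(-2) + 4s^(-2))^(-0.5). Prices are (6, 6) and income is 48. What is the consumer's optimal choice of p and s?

For CES with ρ = -2, MRS = (s/p)^3.
Tangency: set MRS = p_p/p_s = 6/6 = 1.
So (s/p)^3 = 1; taking the cube root, s/p = 1, i.e. s = p.
Substitute into the budget 6·p + 6·s = 48: 12·p = 48, so p* = 4 and s* = 4.

p* = 4, s* = 4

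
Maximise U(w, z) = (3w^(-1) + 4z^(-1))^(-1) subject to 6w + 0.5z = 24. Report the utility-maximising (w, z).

w* = 3, z* = 12

For CES with ρ = -1, MRS = (3/4)·(z/w)^2.
Tangency: set MRS = p_w/p_z = 6/0.5 = 12.
So (z/w)^2 = 16; taking the square root, z/w = 4, i.e. z = 4·w.
Substitute into the budget 6·w + 0.5·z = 24: 8·w = 24, so w* = 3 and z* = 4·3 = 12.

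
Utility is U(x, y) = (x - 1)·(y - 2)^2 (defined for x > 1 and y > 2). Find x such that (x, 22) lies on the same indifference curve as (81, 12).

U(81, 12) = 8000.
Set U(x, 22) = 8000 and solve.
With y = 22: (22 − 2)^2 = 400, so (x − 1) = 8000/400 = 20.
So x = 1 + 20 = 21.
Check: U(21, 22) = 8000.

x = 21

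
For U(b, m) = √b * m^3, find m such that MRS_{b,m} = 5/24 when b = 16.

MU_b = 0.5·b^(-0.5)·m^3 and MU_m = 3·√b·m^2.
MRS = MU_b/MU_m = (1/6)·m/b.
Substitute b = 16: MRS = m/96. Setting m/96 = 5/24 gives m = (5/24)·96 = 20.

m = 20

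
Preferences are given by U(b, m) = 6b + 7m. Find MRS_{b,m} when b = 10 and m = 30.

MRS = 6/7

MU_b = 6, MU_m = 7, so MRS = 6/7 at every bundle.
At (10, 30): MRS = 6/7.
That is, one extra unit of b is worth 6/7 units of m at the margin.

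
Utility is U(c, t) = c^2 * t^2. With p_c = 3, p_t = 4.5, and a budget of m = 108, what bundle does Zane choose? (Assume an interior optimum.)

c* = 18, t* = 12

MU_c = 2·c·t^2 and MU_t = 2·c^2·t.
MRS = MU_c/MU_t = t/c.
Tangency: set MRS = p_c/p_t = 3/4.5 = 2/3.
So t/c = 2/3, i.e. t = (2/3)·c.
Substitute into the budget 3·c + 4.5·t = 108: 6·c = 108, so c* = 18.
Then t* = (2/3)·18 = 12.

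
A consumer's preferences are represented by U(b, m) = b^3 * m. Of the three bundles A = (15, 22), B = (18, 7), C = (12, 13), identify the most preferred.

Bundle A

Evaluate utility at each bundle:
U(A) = 74250.
U(B) = 40824.
U(C) = 22464.
Highest utility is A, so A ≻ B ≻ C.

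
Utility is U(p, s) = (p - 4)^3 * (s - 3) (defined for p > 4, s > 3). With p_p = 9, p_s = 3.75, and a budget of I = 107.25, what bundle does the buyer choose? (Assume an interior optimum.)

p* = 9, s* = 7

MU_p = 3·(p−4)^2·(s−3), MU_s = (p−4)^3.
MRS = (3/1)·(s−3)/(p−4).
Tangency: set MRS = p_p/p_s = 9/3.75 = 2.4.
So (3/1)·(s − 3)/(p − 4) = 2.4, i.e. (s − 3) = 0.8·(p − 4).
Rewrite the budget in excess-of-subsistence terms: 9·(p − 4) + 3.75·(s − 3) = 107.25 − 9·4 − 3.75·3 = 60.
Substituting, 12·(p − 4) = 60, so p − 4 = 5 and p* = 9.
Then s − 3 = 0.8·5 = 4, so s* = 7.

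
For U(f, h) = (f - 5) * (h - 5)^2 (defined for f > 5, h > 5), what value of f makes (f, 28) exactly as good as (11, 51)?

f = 29

U(11, 51) = 12696.
Set U(f, 28) = 12696 and solve.
With h = 28: (28 − 5)^2 = 529, so (f − 5) = 12696/529 = 24.
So f = 5 + 24 = 29.
Check: U(29, 28) = 12696.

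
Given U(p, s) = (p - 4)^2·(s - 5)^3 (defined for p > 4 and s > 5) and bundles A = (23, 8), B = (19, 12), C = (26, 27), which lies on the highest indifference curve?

Bundle C

Evaluate utility at each bundle:
U(A) = 9747.
U(B) = 77175.
U(C) = 5153632.
Highest utility is C, so C ≻ B ≻ A.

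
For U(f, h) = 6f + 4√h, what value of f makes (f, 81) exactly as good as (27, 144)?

U(27, 144) = 210.
Set U(f, 81) = 210 and solve.
With h = 81: √81 = 9, so 6f = 210 − 4·9 = 174 and f = 29.
Check: U(29, 81) = 210.

f = 29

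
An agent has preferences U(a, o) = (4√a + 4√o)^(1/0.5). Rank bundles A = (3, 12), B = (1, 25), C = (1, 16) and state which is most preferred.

Bundle B

Evaluate utility at each bundle:
U(A) = 432.000.
U(B) = 576.000.
U(C) = 400.000.
Highest utility is B, so B ≻ A ≻ C.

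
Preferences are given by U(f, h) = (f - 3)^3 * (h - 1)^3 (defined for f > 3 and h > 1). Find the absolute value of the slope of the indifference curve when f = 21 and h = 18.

MRS = 17/18

MU_f = 3·(f−3)^2·(h−1)^3, MU_h = 3·(f−3)^3·(h−1)^2.
MRS = (h−1)/(f−3).
At (21, 18): MRS = 17/18.
So at (21, 18) the consumer would give up 17/18 units of h for one more unit of f.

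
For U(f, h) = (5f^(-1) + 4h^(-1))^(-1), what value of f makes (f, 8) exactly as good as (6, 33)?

f = 11

U depends on (f, h) only through S = 5f^(-1) + 4h^(-1), so equal utility means equal S. At (6, 33): S = 21/22.
With h = 8: 4·8^(-1) = 0.5, so 5f^(-1) = 21/22 − 0.5 = 5/11, i.e. f^(-1) = 1/11.
Hence f = 1/(1/11) = 11.
Check: U(11, 8) = 1.0476.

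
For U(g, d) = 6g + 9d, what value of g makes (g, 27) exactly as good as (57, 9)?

U(57, 9) = 423.
Set U(g, 27) = 423 and solve.
6g + 9·27 = 423 ⇒ 6g = 180 ⇒ g = 30.
Check: U(30, 27) = 423.

g = 30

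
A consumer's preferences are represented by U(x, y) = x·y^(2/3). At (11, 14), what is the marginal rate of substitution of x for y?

MU_x = y^(2/3) and MU_y = 2/3·x·y^(-1/3).
MRS = MU_x/MU_y = (1.5)·y/x.
At (11, 14): MRS = 21/11.
That is, one extra unit of x is worth 21/11 units of y at the margin.

MRS = 21/11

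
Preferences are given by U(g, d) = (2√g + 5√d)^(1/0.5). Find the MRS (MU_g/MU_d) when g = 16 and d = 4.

For CES with ρ = 0.5, MRS = (2/5)·√(d/g).
At (16, 4): MRS = 0.2.
The indifference curve has slope −0.2 at this bundle.

MRS = 0.2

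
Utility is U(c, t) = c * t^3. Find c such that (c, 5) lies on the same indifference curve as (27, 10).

U(27, 10) = 27000.
Set U(c, 5) = 27000 and solve.
With t = 5: 5^3 = 125, so c = 27000/125 = 216.
Check: U(216, 5) = 27000.

c = 216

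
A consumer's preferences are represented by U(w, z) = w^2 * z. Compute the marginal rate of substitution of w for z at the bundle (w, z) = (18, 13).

MU_w = 2·w·z and MU_z = w^2.
MRS = MU_w/MU_z = (2/1)·z/w.
At (18, 13): MRS = 13/9.
The indifference curve has slope −13/9 at this bundle.

MRS = 13/9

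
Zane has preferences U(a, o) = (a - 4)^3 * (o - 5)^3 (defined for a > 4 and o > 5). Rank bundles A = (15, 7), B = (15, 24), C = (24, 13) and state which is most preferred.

Bundle B

Evaluate utility at each bundle:
U(A) = 10648.
U(B) = 9129329.
U(C) = 4096000.
Highest utility is B, so B ≻ C ≻ A.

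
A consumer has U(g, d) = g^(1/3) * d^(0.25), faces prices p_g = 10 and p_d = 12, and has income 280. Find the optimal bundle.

MU_g = 1/3·g^(-2/3)·d^(0.25) and MU_d = 0.25·g^(1/3)·d^(-0.75).
MRS = MU_g/MU_d = (4/3)·d/g.
Tangency: set MRS = p_g/p_d = 10/12 = 5/6.
So (4/3)·d/g = 5/6, i.e. d = 0.625·g.
Substitute into the budget 10·g + 12·d = 280: 17.5·g = 280, so g* = 16.
Then d* = 0.625·16 = 10.

g* = 16, d* = 10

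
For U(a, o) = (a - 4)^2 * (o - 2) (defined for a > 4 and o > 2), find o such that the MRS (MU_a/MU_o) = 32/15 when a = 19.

MU_a = 2·(a−4)·(o−2), MU_o = (a−4)^2.
MRS = (2/1)·(o−2)/(a−4).
Substitute a = 19: MRS = (o − 2)/7.5. Setting this equal to 32/15 gives o − 2 = (32/15)·7.5 = 16, so o = 18.

o = 18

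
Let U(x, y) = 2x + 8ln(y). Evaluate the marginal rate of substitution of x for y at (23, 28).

MU_x = 2, MU_y = 8/y.
MRS = 2 ÷ (8/y).
At (23, 28): MRS = 7.
That is, one extra unit of x is worth 7 units of y at the margin.

MRS = 7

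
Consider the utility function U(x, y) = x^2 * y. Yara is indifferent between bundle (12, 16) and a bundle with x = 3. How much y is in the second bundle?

y = 256

U(12, 16) = 2304.
Set U(3, y) = 2304 and solve.
With x = 3: 3^2 = 9, so y = 2304/9 = 256.
Check: U(3, 256) = 2304.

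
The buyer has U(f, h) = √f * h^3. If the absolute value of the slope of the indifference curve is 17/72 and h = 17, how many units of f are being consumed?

f = 12

MU_f = 0.5·f^(-0.5)·h^3 and MU_h = 3·√f·h^2.
MRS = MU_f/MU_h = (1/6)·h/f.
Substitute h = 17: MRS = (17/6)/f. Setting (17/6)/f = 17/72 gives f = (17/6)/(17/72) = 12.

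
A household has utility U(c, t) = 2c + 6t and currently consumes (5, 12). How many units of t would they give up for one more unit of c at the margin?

MRS = 1/3

MU_c = 2, MU_t = 6, so MRS = 2/6 = 1/3 at every bundle.
At (5, 12): MRS = 1/3.
That is, one extra unit of c is worth 1/3 units of t at the margin.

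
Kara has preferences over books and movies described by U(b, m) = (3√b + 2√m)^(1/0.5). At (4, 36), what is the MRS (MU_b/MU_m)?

MRS = 4.5

For CES with ρ = 0.5, MRS = (3/2)·√(m/b).
At (4, 36): MRS = 4.5.
So at (4, 36) the consumer would give up 4.5 units of m for one more unit of b.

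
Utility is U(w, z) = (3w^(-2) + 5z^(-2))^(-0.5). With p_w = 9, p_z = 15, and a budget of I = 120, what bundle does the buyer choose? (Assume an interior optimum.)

For CES with ρ = -2, MRS = (3/5)·(z/w)^3.
Tangency: set MRS = p_w/p_z = 9/15 = 0.6.
So (z/w)^3 = 1; taking the cube root, z/w = 1, i.e. z = w.
Substitute into the budget 9·w + 15·z = 120: 24·w = 120, so w* = 5 and z* = 5.

w* = 5, z* = 5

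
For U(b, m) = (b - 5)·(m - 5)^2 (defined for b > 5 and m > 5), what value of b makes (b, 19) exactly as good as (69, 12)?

U(69, 12) = 3136.
Set U(b, 19) = 3136 and solve.
With m = 19: (19 − 5)^2 = 196, so (b − 5) = 3136/196 = 16.
So b = 5 + 16 = 21.
Check: U(21, 19) = 3136.

b = 21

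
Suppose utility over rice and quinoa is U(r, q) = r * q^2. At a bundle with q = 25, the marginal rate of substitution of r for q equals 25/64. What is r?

MU_r = q^2 and MU_q = 2·r·q.
MRS = MU_r/MU_q = (1/2)·q/r.
Substitute q = 25: MRS = 12.5/r. Setting 12.5/r = 25/64 gives r = 12.5/(25/64) = 32.

r = 32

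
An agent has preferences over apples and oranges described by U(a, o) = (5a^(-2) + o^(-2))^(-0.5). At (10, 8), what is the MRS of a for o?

For CES with ρ = -2, MRS = (5/1)·(o/a)^3.
At (10, 8): MRS = 64/25.
That is, one extra unit of a is worth 64/25 units of o at the margin.

MRS = 64/25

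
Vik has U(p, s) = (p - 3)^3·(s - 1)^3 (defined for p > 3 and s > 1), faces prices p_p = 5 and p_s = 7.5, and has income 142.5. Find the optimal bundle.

MU_p = 3·(p−3)^2·(s−1)^3, MU_s = 3·(p−3)^3·(s−1)^2.
MRS = (s−1)/(p−3).
Tangency: set MRS = p_p/p_s = 5/7.5 = 2/3.
So (s − 1)/(p − 3) = 2/3, i.e. (s − 1) = (2/3)·(p − 3).
Rewrite the budget in excess-of-subsistence terms: 5·(p − 3) + 7.5·(s − 1) = 142.5 − 5·3 − 7.5·1 = 120.
Substituting, 10·(p − 3) = 120, so p − 3 = 12 and p* = 15.
Then s − 1 = (2/3)·12 = 8, so s* = 9.

p* = 15, s* = 9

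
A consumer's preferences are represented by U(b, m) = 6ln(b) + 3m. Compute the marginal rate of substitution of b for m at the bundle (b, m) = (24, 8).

MU_b = 6/b, MU_m = 3.
MRS = 6/b ÷ 3.
At (24, 8): MRS = 1/12.
So at (24, 8) the consumer would give up 1/12 units of m for one more unit of b.

MRS = 1/12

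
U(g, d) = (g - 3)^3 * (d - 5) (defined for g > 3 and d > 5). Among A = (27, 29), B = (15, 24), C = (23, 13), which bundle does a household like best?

Evaluate utility at each bundle:
U(A) = 331776.
U(B) = 32832.
U(C) = 64000.
Highest utility is A, so A ≻ C ≻ B.

Bundle A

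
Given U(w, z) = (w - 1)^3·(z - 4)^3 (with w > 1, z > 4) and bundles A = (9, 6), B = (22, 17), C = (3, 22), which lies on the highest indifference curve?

Evaluate utility at each bundle:
U(A) = 4096.
U(B) = 20346417.
U(C) = 46656.
Highest utility is B, so B ≻ C ≻ A.

Bundle B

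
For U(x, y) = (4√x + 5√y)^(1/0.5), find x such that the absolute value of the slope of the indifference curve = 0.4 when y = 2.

x = 8

For CES with ρ = 0.5, MRS = (4/5)·√(y/x).
Setting (4/5)·√(2/x) = 0.4 gives √(2/x) = 0.5, so 2/x = 0.25 and x = 8.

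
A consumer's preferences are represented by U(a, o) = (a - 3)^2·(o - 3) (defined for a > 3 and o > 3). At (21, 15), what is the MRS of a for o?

MU_a = 2·(a−3)·(o−3), MU_o = (a−3)^2.
MRS = (2/1)·(o−3)/(a−3).
At (21, 15): MRS = 4/3.
So at (21, 15) the consumer would give up 4/3 units of o for one more unit of a.

MRS = 4/3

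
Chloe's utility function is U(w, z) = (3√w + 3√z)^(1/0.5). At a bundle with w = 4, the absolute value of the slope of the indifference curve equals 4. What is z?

For CES with ρ = 0.5, MRS = √(z/w).
Setting √(z/4) = 4 gives z/4 = 16 and z = 64.

z = 64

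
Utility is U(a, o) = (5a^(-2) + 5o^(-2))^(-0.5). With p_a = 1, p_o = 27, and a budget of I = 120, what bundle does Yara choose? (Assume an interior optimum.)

For CES with ρ = -2, MRS = (o/a)^3.
Tangency: set MRS = p_a/p_o = 1/27.
So (o/a)^3 = 1/27; taking the cube root, o/a = 1/3, i.e. o = (1/3)·a.
Substitute into the budget 1·a + 27·o = 120: 10·a = 120, so a* = 12 and o* = (1/3)·12 = 4.

a* = 12, o* = 4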